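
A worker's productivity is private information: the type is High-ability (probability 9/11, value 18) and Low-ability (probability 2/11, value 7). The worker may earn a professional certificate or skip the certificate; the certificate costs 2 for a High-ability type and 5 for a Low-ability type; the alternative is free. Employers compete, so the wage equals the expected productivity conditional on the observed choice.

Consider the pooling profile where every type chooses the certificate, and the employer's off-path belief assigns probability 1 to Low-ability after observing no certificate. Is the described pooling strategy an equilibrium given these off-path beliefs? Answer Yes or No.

On path, the employer holds the prior and pays 9/11·18 + 2/11·7 = 16. Off path (no certificate), believing Low-ability, it pays 7.
High-ability: the certificate nets 16 − 2 = 14; no certificate nets 7. High-ability stays.
Low-ability: the certificate nets 16 − 5 = 11; no certificate nets 7. Low-ability stays.
No type deviates, so pooling is sustained.

Yes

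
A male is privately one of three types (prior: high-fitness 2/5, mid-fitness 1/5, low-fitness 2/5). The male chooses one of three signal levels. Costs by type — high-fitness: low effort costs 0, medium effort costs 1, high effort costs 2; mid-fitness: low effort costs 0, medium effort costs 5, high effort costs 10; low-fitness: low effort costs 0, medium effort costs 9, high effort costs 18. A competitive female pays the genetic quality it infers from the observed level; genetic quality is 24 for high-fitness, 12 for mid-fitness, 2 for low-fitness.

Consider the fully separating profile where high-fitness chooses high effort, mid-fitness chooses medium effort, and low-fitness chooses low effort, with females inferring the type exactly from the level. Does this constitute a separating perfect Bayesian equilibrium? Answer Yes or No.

No

Separating mating payoffs: high effort → 24, medium effort → 12, low effort → 2.
high-fitness (assigned high effort): low effort: 2 − 0 = 2; medium effort: 12 − 1 = 11; high effort: 24 − 2 = 22. high-fitness stays.
mid-fitness (assigned medium effort): low effort: 2 − 0 = 2; medium effort: 12 − 5 = 7; high effort: 24 − 10 = 14. mid-fitness prefers high effort.
low-fitness (assigned low effort): low effort: 2 − 0 = 2; medium effort: 12 − 9 = 3; high effort: 24 − 18 = 6. low-fitness prefers high effort.
At least one type deviates; the separating profile fails.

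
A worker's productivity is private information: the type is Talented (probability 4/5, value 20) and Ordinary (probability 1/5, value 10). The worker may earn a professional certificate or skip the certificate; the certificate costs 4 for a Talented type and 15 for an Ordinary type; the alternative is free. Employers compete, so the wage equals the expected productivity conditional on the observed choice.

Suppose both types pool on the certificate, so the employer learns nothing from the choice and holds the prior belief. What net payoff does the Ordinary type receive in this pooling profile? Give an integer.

3

Pooled wage = 4/5·20 + 1/5·10 = 18.
Ordinary pays cost 15 for the certificate, so net payoff = 18 − 15 = 3.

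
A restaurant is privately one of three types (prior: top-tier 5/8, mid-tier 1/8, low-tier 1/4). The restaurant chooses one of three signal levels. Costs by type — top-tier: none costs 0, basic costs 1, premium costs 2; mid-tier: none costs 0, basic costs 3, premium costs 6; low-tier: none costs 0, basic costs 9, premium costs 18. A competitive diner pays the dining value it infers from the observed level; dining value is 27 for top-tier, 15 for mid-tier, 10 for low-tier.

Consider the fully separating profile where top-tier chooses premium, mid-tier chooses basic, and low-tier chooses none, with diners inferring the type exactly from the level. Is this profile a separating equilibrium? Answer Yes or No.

No

Separating price premiums: premium → 27, basic → 15, none → 10.
top-tier (assigned premium): none: 10 − 0 = 10; basic: 15 − 1 = 14; premium: 27 − 2 = 25. top-tier stays.
mid-tier (assigned basic): none: 10 − 0 = 10; basic: 15 − 3 = 12; premium: 27 − 6 = 21. mid-tier prefers premium.
low-tier (assigned none): none: 10 − 0 = 10; basic: 15 − 9 = 6; premium: 27 − 18 = 9. low-tier stays.
At least one type deviates; the separating profile fails.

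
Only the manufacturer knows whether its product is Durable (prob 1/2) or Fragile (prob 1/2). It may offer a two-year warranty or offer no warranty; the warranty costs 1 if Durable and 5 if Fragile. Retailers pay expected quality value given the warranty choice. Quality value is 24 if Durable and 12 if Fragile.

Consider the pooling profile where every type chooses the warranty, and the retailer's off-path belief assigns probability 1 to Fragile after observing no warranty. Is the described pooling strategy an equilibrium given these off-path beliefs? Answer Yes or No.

Yes

On path, the retailer holds the prior and pays 1/2·24 + 1/2·12 = 18. Off path (no warranty), believing Fragile, it pays 12.
Durable: the warranty nets 18 − 1 = 17; no warranty nets 12. Durable stays.
Fragile: the warranty nets 18 − 5 = 13; no warranty nets 12. Fragile stays.
No type deviates, so pooling is sustained.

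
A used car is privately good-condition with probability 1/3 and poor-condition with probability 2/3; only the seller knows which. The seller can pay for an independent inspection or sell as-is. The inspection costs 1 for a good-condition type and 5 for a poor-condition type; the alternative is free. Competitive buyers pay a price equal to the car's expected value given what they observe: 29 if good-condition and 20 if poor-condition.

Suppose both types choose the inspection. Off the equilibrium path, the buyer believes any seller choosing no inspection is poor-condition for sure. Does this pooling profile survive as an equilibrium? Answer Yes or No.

On path, the buyer holds the prior and pays 1/3·29 + 2/3·20 = 23. Off path (no inspection), believing poor-condition, it pays 20.
good-condition: the inspection nets 23 − 1 = 22; no inspection nets 20. good-condition stays.
poor-condition: the inspection nets 23 − 5 = 18; no inspection nets 20. poor-condition would deviate.
A type deviates, so pooling fails.

No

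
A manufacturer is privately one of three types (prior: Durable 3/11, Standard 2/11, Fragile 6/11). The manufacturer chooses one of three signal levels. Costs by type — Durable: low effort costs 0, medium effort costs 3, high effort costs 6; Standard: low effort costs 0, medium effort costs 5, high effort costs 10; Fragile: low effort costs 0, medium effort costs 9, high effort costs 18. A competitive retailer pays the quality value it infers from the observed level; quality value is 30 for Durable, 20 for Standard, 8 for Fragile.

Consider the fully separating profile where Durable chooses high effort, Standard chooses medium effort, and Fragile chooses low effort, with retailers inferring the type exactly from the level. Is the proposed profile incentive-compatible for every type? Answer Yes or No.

Separating prices: high effort → 30, medium effort → 20, low effort → 8.
Durable (assigned high effort): low effort: 8 − 0 = 8; medium effort: 20 − 3 = 17; high effort: 30 − 6 = 24. Durable stays.
Standard (assigned medium effort): low effort: 8 − 0 = 8; medium effort: 20 − 5 = 15; high effort: 30 − 10 = 20. Standard prefers high effort.
Fragile (assigned low effort): low effort: 8 − 0 = 8; medium effort: 20 − 9 = 11; high effort: 30 − 18 = 12. Fragile prefers high effort.
At least one type deviates; the separating profile fails.

No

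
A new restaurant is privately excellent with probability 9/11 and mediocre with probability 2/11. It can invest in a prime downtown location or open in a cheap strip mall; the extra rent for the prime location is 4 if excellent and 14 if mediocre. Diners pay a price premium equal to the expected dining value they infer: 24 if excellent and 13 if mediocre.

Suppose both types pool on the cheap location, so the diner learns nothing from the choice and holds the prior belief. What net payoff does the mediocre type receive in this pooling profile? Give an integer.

Pooled price premium = 9/11·24 + 2/11·13 = 22.
mediocre pays no cost for the cheap location, so net payoff = 22.

22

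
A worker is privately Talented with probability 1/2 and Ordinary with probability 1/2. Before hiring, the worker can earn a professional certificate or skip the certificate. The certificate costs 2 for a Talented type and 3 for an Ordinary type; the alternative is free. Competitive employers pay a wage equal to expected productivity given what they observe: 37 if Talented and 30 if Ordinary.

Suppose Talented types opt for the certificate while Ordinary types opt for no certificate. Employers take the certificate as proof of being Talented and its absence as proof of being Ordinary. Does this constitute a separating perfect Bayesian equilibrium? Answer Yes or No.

No

Under these beliefs, the certificate earns wage 37 and no certificate earns wage 30.
Talented: the certificate nets 37 − 2 = 35; no certificate nets 30. Talented prefers the certificate.
Ordinary: the certificate nets 37 − 3 = 34; no certificate nets 30. Ordinary would deviate to the certificate.
Ordinary has a profitable deviation, so the profile is not an equilibrium.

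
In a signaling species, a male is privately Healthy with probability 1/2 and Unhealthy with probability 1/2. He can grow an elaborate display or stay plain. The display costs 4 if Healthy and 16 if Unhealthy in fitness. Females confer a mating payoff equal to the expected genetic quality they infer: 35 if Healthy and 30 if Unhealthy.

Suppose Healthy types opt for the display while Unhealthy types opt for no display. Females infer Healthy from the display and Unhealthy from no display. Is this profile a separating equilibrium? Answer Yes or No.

Yes

Under these beliefs, the display earns mating payoff 35 and no display earns mating payoff 30.
Healthy: the display nets 35 − 4 = 31; no display nets 30. Healthy prefers the display.
Unhealthy: the display nets 35 − 16 = 19; no display nets 30. Unhealthy prefers no display.
Neither type deviates, so the separating profile is an equilibrium.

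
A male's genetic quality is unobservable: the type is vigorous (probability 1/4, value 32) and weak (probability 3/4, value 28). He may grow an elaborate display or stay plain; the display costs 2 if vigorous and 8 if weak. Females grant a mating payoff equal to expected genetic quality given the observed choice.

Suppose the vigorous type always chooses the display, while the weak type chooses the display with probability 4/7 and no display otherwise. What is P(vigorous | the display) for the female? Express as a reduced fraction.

7/19

P(the display) = (1/4)·1 + (3/4)·(4/7) = 19/28.
By Bayes' rule, P(vigorous | the display) = (1/4) / (19/28) = 7/19.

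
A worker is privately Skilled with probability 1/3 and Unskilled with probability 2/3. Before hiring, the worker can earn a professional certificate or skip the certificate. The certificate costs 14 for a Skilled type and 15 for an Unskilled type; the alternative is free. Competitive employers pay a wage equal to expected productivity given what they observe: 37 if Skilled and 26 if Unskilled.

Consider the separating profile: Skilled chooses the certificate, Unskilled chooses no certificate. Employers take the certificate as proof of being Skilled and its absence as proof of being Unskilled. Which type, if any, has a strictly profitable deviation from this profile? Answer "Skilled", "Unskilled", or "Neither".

Skilled

The certificate pays 37; no certificate pays 26.
Skilled: assigned the certificate, nets 37 − 14 = 23; deviating to no certificate nets 26.
Unskilled: assigned no certificate, nets 26; deviating to the certificate nets 37 − 15 = 22.
The Skilled type gains 3 by deviating.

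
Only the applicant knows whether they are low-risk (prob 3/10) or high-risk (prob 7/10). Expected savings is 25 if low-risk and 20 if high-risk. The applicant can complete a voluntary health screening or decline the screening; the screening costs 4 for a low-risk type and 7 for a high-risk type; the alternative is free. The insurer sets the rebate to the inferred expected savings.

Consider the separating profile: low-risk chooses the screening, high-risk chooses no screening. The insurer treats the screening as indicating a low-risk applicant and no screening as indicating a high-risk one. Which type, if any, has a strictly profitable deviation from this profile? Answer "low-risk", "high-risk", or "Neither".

Neither

The screening pays 25; no screening pays 20.
low-risk: assigned the screening, nets 25 − 4 = 21; deviating to no screening nets 20.
high-risk: assigned no screening, nets 20; deviating to the screening nets 25 − 7 = 18.
Both types strictly prefer their assigned action; no profitable deviation.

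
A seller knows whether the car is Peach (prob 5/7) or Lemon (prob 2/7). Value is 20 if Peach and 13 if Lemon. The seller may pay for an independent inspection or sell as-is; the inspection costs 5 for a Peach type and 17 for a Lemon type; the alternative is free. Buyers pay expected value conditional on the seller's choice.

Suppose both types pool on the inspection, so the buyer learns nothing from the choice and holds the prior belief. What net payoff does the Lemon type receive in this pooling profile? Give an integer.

Pooled price = 5/7·20 + 2/7·13 = 18.
Lemon pays cost 17 for the inspection, so net payoff = 18 − 17 = 1.

1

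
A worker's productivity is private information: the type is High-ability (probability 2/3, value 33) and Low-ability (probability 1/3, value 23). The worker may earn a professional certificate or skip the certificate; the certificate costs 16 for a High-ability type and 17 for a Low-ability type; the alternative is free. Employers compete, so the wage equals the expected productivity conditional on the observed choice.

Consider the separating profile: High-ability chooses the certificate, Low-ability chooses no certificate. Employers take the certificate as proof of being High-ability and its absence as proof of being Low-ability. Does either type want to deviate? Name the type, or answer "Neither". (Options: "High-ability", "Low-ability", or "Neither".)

The certificate pays 33; no certificate pays 23.
High-ability: assigned the certificate, nets 33 − 16 = 17; deviating to no certificate nets 23.
Low-ability: assigned no certificate, nets 23; deviating to the certificate nets 33 − 17 = 16.
The High-ability type gains 6 by deviating.

High-ability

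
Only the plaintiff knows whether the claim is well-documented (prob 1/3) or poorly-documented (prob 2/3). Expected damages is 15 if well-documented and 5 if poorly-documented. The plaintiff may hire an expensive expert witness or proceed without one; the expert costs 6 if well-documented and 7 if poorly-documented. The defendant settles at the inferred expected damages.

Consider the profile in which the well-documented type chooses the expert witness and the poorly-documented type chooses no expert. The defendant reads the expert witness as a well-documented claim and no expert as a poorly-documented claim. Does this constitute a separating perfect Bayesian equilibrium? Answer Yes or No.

No

Under these beliefs, the expert witness earns settlement 15 and no expert earns settlement 5.
well-documented: the expert witness nets 15 − 6 = 9; no expert nets 5. well-documented prefers the expert witness.
poorly-documented: the expert witness nets 15 − 7 = 8; no expert nets 5. poorly-documented would deviate to the expert witness.
poorly-documented has a profitable deviation, so the profile is not an equilibrium.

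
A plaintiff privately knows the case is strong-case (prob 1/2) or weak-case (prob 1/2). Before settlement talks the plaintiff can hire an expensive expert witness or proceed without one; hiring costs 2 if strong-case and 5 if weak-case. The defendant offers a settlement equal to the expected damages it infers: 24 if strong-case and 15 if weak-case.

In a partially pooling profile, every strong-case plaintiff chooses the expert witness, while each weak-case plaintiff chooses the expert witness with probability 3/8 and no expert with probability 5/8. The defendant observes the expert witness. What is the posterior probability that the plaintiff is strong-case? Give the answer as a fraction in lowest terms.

P(the expert witness) = (1/2)·1 + (1/2)·(3/8) = 11/16.
By Bayes' rule, P(strong-case | the expert witness) = (1/2) / (11/16) = 8/11.

8/11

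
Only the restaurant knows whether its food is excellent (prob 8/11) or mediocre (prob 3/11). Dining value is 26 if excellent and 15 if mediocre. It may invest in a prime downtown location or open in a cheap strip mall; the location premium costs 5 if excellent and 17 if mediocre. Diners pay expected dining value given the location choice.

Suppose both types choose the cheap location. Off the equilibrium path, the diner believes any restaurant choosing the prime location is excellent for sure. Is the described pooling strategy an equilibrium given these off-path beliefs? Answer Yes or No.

Yes

On path, the diner holds the prior and pays 8/11·26 + 3/11·15 = 23. Off path (the prime location), believing excellent, it pays 26.
excellent: the cheap location nets 23; the prime location nets 26 − 5 = 21. excellent stays.
mediocre: the cheap location nets 23; the prime location nets 26 − 17 = 9. mediocre stays.
No type deviates, so pooling is sustained.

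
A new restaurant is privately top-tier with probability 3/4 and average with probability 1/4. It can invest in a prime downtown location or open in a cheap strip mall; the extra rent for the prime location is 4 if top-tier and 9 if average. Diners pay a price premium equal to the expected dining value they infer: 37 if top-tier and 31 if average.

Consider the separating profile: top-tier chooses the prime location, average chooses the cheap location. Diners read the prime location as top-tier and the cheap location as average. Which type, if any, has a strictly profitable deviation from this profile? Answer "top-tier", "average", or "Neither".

Neither

The prime location pays 37; the cheap location pays 31.
top-tier: assigned the prime location, nets 37 − 4 = 33; deviating to the cheap location nets 31.
average: assigned the cheap location, nets 31; deviating to the prime location nets 37 − 9 = 28.
Both types strictly prefer their assigned action; no profitable deviation.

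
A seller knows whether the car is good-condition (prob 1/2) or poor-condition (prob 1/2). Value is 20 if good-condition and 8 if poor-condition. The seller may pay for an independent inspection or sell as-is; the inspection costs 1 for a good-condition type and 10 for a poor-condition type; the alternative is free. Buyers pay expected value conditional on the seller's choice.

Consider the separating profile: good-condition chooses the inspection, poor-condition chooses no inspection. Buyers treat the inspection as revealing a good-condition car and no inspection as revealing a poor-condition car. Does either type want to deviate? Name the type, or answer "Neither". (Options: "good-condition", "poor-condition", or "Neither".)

poor-condition

The inspection pays 20; no inspection pays 8.
good-condition: assigned the inspection, nets 20 − 1 = 19; deviating to no inspection nets 8.
poor-condition: assigned no inspection, nets 8; deviating to the inspection nets 20 − 10 = 10.
The poor-condition type gains 2 by deviating.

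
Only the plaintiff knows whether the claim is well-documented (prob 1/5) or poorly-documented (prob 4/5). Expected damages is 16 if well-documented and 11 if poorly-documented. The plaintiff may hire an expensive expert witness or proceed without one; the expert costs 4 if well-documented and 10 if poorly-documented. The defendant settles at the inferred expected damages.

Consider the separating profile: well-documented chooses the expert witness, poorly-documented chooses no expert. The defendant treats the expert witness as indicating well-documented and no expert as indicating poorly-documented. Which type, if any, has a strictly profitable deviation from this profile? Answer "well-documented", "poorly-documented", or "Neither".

The expert witness pays 16; no expert pays 11.
well-documented: assigned the expert witness, nets 16 − 4 = 12; deviating to no expert nets 11.
poorly-documented: assigned no expert, nets 11; deviating to the expert witness nets 16 − 10 = 6.
Both types strictly prefer their assigned action; no profitable deviation.

Neither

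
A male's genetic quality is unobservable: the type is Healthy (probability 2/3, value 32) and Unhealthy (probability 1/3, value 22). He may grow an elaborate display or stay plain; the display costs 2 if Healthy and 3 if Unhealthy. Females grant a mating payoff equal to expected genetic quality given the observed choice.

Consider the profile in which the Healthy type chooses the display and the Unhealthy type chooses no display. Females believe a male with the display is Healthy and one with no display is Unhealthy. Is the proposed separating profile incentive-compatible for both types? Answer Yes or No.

Under these beliefs, the display earns mating payoff 32 and no display earns mating payoff 22.
Healthy: the display nets 32 − 2 = 30; no display nets 22. Healthy prefers the display.
Unhealthy: the display nets 32 − 3 = 29; no display nets 22. Unhealthy would deviate to the display.
Unhealthy has a profitable deviation, so the profile is not an equilibrium.

No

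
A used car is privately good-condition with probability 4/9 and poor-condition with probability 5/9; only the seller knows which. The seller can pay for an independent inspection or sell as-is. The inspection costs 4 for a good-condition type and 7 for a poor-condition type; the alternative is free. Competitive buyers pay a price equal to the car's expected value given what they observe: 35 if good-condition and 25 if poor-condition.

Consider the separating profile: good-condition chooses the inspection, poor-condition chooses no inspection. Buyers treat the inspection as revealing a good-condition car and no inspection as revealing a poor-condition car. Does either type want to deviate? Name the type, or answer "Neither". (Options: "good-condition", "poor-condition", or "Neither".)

poor-condition

The inspection pays 35; no inspection pays 25.
good-condition: assigned the inspection, nets 35 − 4 = 31; deviating to no inspection nets 25.
poor-condition: assigned no inspection, nets 25; deviating to the inspection nets 35 − 7 = 28.
The poor-condition type gains 3 by deviating.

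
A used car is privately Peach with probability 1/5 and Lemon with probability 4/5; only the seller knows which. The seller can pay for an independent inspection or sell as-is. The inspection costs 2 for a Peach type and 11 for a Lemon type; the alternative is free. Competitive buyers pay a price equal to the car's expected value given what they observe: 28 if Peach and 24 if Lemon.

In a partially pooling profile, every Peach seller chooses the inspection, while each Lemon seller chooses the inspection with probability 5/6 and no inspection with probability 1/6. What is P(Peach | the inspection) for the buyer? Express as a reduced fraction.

3/13

P(the inspection) = (1/5)·1 + (4/5)·(5/6) = 13/15.
By Bayes' rule, P(Peach | the inspection) = (1/5) / (13/15) = 3/13.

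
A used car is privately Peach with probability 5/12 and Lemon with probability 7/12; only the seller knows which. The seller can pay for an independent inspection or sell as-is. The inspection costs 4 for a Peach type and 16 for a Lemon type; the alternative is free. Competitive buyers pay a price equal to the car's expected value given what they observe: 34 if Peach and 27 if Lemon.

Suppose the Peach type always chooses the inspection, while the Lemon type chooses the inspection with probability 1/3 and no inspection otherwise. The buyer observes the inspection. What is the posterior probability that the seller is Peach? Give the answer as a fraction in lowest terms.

P(the inspection) = (5/12)·1 + (7/12)·(1/3) = 11/18.
By Bayes' rule, P(Peach | the inspection) = (5/12) / (11/18) = 15/22.

15/22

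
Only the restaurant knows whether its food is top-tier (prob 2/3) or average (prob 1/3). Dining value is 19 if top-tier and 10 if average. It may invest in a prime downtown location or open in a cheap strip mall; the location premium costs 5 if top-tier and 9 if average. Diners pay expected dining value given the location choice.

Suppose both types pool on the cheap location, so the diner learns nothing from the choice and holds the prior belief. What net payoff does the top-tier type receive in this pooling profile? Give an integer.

Pooled price premium = 2/3·19 + 1/3·10 = 16.
top-tier pays no cost for the cheap location, so net payoff = 16.

16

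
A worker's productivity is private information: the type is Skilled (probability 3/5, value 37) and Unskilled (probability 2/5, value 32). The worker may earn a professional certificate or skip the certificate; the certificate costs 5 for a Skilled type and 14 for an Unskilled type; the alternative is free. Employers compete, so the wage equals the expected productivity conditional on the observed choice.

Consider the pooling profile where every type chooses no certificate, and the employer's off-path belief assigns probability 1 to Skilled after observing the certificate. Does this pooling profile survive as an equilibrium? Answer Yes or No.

Yes

On path, the employer holds the prior and pays 3/5·37 + 2/5·32 = 35. Off path (the certificate), believing Skilled, it pays 37.
Skilled: no certificate nets 35; the certificate nets 37 − 5 = 32. Skilled stays.
Unskilled: no certificate nets 35; the certificate nets 37 − 14 = 23. Unskilled stays.
No type deviates, so pooling is sustained.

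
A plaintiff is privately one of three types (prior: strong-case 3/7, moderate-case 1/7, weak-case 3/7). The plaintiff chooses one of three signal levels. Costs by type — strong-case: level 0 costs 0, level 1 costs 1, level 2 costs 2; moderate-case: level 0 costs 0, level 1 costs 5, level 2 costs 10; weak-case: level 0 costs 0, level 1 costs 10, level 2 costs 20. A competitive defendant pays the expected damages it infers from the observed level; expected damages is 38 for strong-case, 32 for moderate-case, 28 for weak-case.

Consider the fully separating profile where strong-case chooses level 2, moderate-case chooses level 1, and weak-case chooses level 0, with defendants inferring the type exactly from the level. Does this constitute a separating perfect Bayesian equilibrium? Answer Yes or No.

Separating settlements: level 2 → 38, level 1 → 32, level 0 → 28.
strong-case (assigned level 2): level 0: 28 − 0 = 28; level 1: 32 − 1 = 31; level 2: 38 − 2 = 36. strong-case stays.
moderate-case (assigned level 1): level 0: 28 − 0 = 28; level 1: 32 − 5 = 27; level 2: 38 − 10 = 28. moderate-case prefers level 0.
weak-case (assigned level 0): level 0: 28 − 0 = 28; level 1: 32 − 10 = 22; level 2: 38 − 20 = 18. weak-case stays.
At least one type deviates; the separating profile fails.

No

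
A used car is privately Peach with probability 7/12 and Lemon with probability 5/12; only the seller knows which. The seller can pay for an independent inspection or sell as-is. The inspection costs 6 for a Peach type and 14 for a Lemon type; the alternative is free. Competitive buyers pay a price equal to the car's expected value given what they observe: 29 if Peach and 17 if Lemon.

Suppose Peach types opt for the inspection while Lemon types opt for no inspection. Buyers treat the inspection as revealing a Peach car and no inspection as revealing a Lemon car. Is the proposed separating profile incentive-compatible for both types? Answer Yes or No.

Yes

Under these beliefs, the inspection earns price 29 and no inspection earns price 17.
Peach: the inspection nets 29 − 6 = 23; no inspection nets 17. Peach prefers the inspection.
Lemon: the inspection nets 29 − 14 = 15; no inspection nets 17. Lemon prefers no inspection.
Neither type deviates, so the separating profile is an equilibrium.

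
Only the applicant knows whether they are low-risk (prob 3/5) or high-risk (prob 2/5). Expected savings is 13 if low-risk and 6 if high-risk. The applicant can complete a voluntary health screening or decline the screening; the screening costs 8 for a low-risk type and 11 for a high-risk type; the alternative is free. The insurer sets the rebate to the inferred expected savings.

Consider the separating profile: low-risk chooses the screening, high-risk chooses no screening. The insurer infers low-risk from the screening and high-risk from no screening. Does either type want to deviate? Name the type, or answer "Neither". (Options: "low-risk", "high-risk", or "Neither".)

The screening pays 13; no screening pays 6.
low-risk: assigned the screening, nets 13 − 8 = 5; deviating to no screening nets 6.
high-risk: assigned no screening, nets 6; deviating to the screening nets 13 − 11 = 2.
The low-risk type gains 1 by deviating.

low-risk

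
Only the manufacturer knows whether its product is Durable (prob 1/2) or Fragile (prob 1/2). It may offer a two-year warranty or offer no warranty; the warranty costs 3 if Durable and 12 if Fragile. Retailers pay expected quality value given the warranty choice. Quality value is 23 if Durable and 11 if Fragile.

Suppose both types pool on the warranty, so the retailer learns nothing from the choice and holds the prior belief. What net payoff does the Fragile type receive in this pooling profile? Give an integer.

5

Pooled price = 1/2·23 + 1/2·11 = 17.
Fragile pays cost 12 for the warranty, so net payoff = 17 − 12 = 5.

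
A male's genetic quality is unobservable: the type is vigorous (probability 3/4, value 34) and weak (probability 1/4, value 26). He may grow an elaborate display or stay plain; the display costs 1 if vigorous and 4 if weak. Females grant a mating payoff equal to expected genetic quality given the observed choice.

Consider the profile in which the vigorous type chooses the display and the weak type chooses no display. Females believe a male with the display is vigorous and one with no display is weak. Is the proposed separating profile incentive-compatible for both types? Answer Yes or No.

No

Under these beliefs, the display earns mating payoff 34 and no display earns mating payoff 26.
vigorous: the display nets 34 − 1 = 33; no display nets 26. vigorous prefers the display.
weak: the display nets 34 − 4 = 30; no display nets 26. weak would deviate to the display.
weak has a profitable deviation, so the profile is not an equilibrium.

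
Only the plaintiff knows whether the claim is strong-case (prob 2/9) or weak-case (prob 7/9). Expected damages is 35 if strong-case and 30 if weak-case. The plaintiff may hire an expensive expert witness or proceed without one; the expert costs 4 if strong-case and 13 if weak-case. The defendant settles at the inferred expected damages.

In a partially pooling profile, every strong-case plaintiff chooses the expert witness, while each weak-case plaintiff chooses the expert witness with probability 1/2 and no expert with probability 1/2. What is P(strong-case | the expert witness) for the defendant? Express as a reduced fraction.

P(the expert witness) = (2/9)·1 + (7/9)·(1/2) = 11/18.
By Bayes' rule, P(strong-case | the expert witness) = (2/9) / (11/18) = 4/11.

4/11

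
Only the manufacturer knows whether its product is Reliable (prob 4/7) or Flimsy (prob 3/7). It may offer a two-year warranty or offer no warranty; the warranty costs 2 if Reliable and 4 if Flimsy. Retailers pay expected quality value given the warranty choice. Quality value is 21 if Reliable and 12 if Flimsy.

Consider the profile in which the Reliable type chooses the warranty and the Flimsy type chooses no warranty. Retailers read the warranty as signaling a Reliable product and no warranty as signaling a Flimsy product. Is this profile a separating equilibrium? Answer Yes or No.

Under these beliefs, the warranty earns price 21 and no warranty earns price 12.
Reliable: the warranty nets 21 − 2 = 19; no warranty nets 12. Reliable prefers the warranty.
Flimsy: the warranty nets 21 − 4 = 17; no warranty nets 12. Flimsy would deviate to the warranty.
Flimsy has a profitable deviation, so the profile is not an equilibrium.

No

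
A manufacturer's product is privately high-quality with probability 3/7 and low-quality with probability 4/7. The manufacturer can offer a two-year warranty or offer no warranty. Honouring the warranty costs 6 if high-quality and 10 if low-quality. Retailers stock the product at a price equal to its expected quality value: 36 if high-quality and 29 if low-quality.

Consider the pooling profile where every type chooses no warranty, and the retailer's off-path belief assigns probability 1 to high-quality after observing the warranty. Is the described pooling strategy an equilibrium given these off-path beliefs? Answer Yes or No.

Yes

On path, the retailer holds the prior and pays 3/7·36 + 4/7·29 = 32. Off path (the warranty), believing high-quality, it pays 36.
high-quality: no warranty nets 32; the warranty nets 36 − 6 = 30. high-quality stays.
low-quality: no warranty nets 32; the warranty nets 36 − 10 = 26. low-quality stays.
No type deviates, so pooling is sustained.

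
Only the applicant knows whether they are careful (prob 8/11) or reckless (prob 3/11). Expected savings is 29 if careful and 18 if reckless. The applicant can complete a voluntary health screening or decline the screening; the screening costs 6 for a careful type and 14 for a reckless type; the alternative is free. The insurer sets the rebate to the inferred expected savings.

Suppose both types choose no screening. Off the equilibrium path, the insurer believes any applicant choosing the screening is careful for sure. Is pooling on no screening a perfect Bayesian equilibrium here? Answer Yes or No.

Yes

On path, the insurer holds the prior and pays 8/11·29 + 3/11·18 = 26. Off path (the screening), believing careful, it pays 29.
careful: no screening nets 26; the screening nets 29 − 6 = 23. careful stays.
reckless: no screening nets 26; the screening nets 29 − 14 = 15. reckless stays.
No type deviates, so pooling is sustained.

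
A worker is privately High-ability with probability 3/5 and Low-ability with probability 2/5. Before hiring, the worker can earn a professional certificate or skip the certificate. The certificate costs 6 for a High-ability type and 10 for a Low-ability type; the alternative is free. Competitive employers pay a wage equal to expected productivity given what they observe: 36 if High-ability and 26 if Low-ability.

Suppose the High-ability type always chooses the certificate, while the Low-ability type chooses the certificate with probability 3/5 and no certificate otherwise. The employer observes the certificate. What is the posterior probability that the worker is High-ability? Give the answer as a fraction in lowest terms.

5/7

P(the certificate) = (3/5)·1 + (2/5)·(3/5) = 21/25.
By Bayes' rule, P(High-ability | the certificate) = (3/5) / (21/25) = 5/7.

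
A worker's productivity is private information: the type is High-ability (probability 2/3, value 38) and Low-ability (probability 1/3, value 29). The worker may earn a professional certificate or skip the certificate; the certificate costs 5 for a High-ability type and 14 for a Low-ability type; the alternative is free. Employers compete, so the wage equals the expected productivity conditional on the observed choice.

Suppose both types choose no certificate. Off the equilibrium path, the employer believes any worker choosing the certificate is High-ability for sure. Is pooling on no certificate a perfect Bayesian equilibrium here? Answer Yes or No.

Yes

On path, the employer holds the prior and pays 2/3·38 + 1/3·29 = 35. Off path (the certificate), believing High-ability, it pays 38.
High-ability: no certificate nets 35; the certificate nets 38 − 5 = 33. High-ability stays.
Low-ability: no certificate nets 35; the certificate nets 38 − 14 = 24. Low-ability stays.
No type deviates, so pooling is sustained.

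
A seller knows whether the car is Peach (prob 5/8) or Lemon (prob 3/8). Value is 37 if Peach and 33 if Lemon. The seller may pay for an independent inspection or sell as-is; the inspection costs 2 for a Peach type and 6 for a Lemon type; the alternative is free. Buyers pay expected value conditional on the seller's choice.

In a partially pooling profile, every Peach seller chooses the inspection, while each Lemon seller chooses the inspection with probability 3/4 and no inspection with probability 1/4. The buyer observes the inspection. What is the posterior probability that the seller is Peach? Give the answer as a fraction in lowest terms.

P(the inspection) = (5/8)·1 + (3/8)·(3/4) = 29/32.
By Bayes' rule, P(Peach | the inspection) = (5/8) / (29/32) = 20/29.

20/29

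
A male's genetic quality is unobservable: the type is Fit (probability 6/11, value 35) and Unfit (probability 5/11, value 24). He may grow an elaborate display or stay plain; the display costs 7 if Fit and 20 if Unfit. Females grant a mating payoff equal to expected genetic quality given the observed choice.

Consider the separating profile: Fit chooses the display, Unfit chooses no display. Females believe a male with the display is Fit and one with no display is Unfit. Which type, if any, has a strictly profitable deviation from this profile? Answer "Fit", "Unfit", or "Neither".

Neither

The display pays 35; no display pays 24.
Fit: assigned the display, nets 35 − 7 = 28; deviating to no display nets 24.
Unfit: assigned no display, nets 24; deviating to the display nets 35 − 20 = 15.
Both types strictly prefer their assigned action; no profitable deviation.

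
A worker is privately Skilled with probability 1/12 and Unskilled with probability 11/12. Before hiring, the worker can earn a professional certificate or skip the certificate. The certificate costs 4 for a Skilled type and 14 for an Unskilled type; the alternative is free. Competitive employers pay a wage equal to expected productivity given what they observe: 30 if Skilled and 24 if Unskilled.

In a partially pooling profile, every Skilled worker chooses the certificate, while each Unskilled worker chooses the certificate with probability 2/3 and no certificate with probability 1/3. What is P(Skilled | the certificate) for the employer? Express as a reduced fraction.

3/25

P(the certificate) = (1/12)·1 + (11/12)·(2/3) = 25/36.
By Bayes' rule, P(Skilled | the certificate) = (1/12) / (25/36) = 3/25.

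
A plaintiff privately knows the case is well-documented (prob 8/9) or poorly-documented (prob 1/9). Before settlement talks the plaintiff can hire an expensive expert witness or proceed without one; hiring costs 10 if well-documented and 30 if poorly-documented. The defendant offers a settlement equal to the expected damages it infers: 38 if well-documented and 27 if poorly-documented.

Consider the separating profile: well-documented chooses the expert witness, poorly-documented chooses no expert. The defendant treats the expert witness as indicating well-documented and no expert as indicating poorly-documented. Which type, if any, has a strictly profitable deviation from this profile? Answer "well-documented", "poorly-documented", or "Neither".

Neither

The expert witness pays 38; no expert pays 27.
well-documented: assigned the expert witness, nets 38 − 10 = 28; deviating to no expert nets 27.
poorly-documented: assigned no expert, nets 27; deviating to the expert witness nets 38 − 30 = 8.
Both types strictly prefer their assigned action; no profitable deviation.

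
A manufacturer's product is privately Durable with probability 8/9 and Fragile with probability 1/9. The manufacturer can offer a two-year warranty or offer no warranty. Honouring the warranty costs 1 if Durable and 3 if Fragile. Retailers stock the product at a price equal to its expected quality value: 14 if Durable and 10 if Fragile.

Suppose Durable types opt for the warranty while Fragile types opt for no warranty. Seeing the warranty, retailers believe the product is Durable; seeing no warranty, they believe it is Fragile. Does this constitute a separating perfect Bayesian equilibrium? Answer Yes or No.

Under these beliefs, the warranty earns price 14 and no warranty earns price 10.
Durable: the warranty nets 14 − 1 = 13; no warranty nets 10. Durable prefers the warranty.
Fragile: the warranty nets 14 − 3 = 11; no warranty nets 10. Fragile would deviate to the warranty.
Fragile has a profitable deviation, so the profile is not an equilibrium.

No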